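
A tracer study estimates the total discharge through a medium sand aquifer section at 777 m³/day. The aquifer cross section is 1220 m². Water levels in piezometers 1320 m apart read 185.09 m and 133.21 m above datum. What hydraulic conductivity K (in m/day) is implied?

16.2

Hydraulic gradient i = (185.09 − 133.21) / 1320 = 51.88 / 1320 = 0.03930.
From Q = K·A·i, K = Q / (A·i) = 777 / (1220 × 0.03930) = 16.20 m/day.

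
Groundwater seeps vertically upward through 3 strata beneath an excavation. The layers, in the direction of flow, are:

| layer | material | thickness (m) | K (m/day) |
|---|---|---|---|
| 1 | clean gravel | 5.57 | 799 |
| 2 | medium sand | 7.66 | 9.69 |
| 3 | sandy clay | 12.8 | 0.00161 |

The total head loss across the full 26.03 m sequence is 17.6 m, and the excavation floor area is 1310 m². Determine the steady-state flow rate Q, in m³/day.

Flow is perpendicular to layering, so the layers act in series and the equivalent K is the thickness-weighted harmonic mean.
Total thickness L = 5.57 + 7.66 + 12.8 = 26.03 m.
Σ(b_i/K_i) = 5.57/799 + 7.66/9.69 + 12.8/0.00161 = 7951 d.
K_eq = L / Σ(b_i/K_i) = 26.03 / 7951 = 0.003274 m/day.
Q = K_eq · A · (Δh/L) = 0.003274 × 1310 × (17.6/26.03) = 2.900 m³/day.

2.90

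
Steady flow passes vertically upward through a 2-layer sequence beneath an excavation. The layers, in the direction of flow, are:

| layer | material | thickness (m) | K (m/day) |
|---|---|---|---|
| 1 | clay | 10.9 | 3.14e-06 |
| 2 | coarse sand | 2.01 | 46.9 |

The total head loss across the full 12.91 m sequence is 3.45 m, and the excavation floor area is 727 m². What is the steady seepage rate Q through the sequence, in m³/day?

0.000723

Flow is perpendicular to layering, so the layers act in series and the equivalent K is the thickness-weighted harmonic mean.
Total thickness L = 10.9 + 2.01 = 12.91 m.
Σ(b_i/K_i) = 10.9/3.14e-06 + 2.01/46.9 = 3.471e+06 d.
K_eq = L / Σ(b_i/K_i) = 12.91 / 3.471e+06 = 3.719e-06 m/day.
Q = K_eq · A · (Δh/L) = 3.719e-06 × 727 × (3.45/12.91) = 0.0007225 m³/day.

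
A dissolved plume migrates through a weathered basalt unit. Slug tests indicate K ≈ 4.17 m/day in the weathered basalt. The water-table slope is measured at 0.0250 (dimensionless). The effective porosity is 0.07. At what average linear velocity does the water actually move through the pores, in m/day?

1.49

Hydraulic gradient i = 0.0250.
Darcy flux q = K · i = 4.170 × 0.02500 = 0.1043 m/day.
Seepage velocity v = q / n_e = 0.1043 / 0.07 = 1.489 m/day.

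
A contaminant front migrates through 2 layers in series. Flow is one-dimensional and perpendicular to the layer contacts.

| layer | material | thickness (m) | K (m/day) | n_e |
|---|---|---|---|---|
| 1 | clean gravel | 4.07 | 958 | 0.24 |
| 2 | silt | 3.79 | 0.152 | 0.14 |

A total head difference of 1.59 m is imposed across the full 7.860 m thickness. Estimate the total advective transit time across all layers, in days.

23.6

With flow normal to the layers, continuity requires the same specific discharge q through every layer.
Σ(b_i/K_i) = 4.07/958 + 3.79/0.152 = 24.94 d.
q = Δh / Σ(b_i/K_i) = 1.59 / 24.94 = 0.06376 m/day.
In each layer the seepage velocity is v_i = q/n_i, so the layer transit time is t_i = b_i·n_i / q:
  layer 1 (clean gravel): t_1 = 4.07 × 0.24 / 0.06376 = 15.32 d
  layer 2 (silt): t_2 = 3.79 × 0.14 / 0.06376 = 8.322 d
Total t = Σ t_i = 23.64 days.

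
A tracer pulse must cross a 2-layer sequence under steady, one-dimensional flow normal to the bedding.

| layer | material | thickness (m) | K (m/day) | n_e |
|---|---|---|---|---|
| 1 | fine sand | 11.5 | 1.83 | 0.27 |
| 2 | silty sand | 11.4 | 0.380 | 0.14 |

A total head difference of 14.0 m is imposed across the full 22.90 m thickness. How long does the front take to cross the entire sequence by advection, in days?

With flow normal to the layers, continuity requires the same specific discharge q through every layer.
Σ(b_i/K_i) = 11.5/1.83 + 11.4/0.380 = 36.28 d.
q = Δh / Σ(b_i/K_i) = 14.0 / 36.28 = 0.3858 m/day.
In each layer the seepage velocity is v_i = q/n_i, so the layer transit time is t_i = b_i·n_i / q:
  layer 1 (fine sand): t_1 = 11.5 × 0.27 / 0.3858 = 8.047 d
  layer 2 (silty sand): t_2 = 11.4 × 0.14 / 0.3858 = 4.136 d
Total t = Σ t_i = 12.18 days.

12.2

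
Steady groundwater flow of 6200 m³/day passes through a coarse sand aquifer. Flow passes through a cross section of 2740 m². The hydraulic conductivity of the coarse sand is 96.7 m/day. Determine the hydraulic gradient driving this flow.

0.0234

From Q = K·A·i, i = Q / (K·A) = 6200 / (96.70 × 2740) = 0.02340.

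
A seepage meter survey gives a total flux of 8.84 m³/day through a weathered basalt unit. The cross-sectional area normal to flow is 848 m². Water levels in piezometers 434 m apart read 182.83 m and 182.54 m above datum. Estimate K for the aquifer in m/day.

15.6

Hydraulic gradient i = (182.83 − 182.54) / 434 = 0.29 / 434 = 0.0006682.
From Q = K·A·i, K = Q / (A·i) = 8.84 / (848.0 × 0.0006682) = 15.60 m/day.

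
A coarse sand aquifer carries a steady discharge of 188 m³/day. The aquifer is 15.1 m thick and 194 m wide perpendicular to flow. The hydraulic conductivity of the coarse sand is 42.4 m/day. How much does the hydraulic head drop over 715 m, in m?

1.08

Cross-sectional area A = 194 × 15.1 = 2929 m².
From Q = K·A·i, i = Q / (K·A) = 188 / (42.40 × 2929) = 0.001514.
Head loss Δh = i · L = 0.001514 × 715 = 1.082 m.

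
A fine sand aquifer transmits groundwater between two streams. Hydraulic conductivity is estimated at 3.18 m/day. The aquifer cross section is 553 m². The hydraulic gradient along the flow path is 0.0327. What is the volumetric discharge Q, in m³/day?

Hydraulic gradient i = 0.0327.
Darcy's law: Q = K · A · i = 3.180 × 553.0 × 0.03270 = 57.50 m³/day.

57.5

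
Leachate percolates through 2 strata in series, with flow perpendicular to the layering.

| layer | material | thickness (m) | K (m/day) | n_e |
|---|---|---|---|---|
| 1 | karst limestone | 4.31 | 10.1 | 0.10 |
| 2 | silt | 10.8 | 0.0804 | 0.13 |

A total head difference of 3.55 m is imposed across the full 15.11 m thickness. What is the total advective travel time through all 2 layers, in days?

69.7

With flow normal to the layers, continuity requires the same specific discharge q through every layer.
Σ(b_i/K_i) = 4.31/10.1 + 10.8/0.0804 = 134.8 d.
q = Δh / Σ(b_i/K_i) = 3.55 / 134.8 = 0.02634 m/day.
In each layer the seepage velocity is v_i = q/n_i, so the layer transit time is t_i = b_i·n_i / q:
  layer 1 (karst limestone): t_1 = 4.31 × 0.10 / 0.02634 = 16.36 d
  layer 2 (silt): t_2 = 10.8 × 0.13 / 0.02634 = 53.29 d
Total t = Σ t_i = 69.66 days.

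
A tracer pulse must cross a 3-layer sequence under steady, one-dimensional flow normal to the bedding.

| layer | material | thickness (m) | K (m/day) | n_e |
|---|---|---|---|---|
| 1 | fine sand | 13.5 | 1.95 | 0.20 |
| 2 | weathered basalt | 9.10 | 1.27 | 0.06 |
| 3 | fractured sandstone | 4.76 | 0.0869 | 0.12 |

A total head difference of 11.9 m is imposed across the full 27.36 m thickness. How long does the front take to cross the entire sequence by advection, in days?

22.1

With flow normal to the layers, continuity requires the same specific discharge q through every layer.
Σ(b_i/K_i) = 13.5/1.95 + 9.10/1.27 + 4.76/0.0869 = 68.86 d.
q = Δh / Σ(b_i/K_i) = 11.9 / 68.86 = 0.1728 m/day.
In each layer the seepage velocity is v_i = q/n_i, so the layer transit time is t_i = b_i·n_i / q:
  layer 1 (fine sand): t_1 = 13.5 × 0.20 / 0.1728 = 15.62 d
  layer 2 (weathered basalt): t_2 = 9.10 × 0.06 / 0.1728 = 3.160 d
  layer 3 (fractured sandstone): t_3 = 4.76 × 0.12 / 0.1728 = 3.305 d
Total t = Σ t_i = 22.09 days.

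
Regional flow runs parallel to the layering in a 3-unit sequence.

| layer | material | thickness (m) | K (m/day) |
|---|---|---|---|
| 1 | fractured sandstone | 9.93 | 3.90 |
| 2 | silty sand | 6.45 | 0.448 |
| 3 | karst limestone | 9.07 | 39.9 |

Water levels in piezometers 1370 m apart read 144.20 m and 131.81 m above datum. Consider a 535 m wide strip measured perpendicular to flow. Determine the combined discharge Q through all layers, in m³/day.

Flow is parallel to layering, so each bed carries its own Darcy discharge and the transmissivities add.
Σ(K_i·b_i) = 3.90×9.93 + 0.448×6.45 + 39.9×9.07 = 403.5 m²/day.
Hydraulic gradient i = (144.20 − 131.81) / 1370 = 12.39 / 1370 = 0.009044.
Q = Σ(K_i·b_i) · W · i = 403.5 × 535 × 0.009044 = 1952 m³/day.

1950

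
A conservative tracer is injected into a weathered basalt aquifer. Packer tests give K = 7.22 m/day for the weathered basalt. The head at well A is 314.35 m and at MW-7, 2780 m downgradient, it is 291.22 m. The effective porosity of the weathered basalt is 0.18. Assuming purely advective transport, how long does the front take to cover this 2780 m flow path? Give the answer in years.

22.8

Hydraulic gradient i = (314.35 − 291.22) / 2780 = 23.13 / 2780 = 0.008320.
Darcy flux q = K · i = 7.220 × 0.008320 = 0.06007 m/day.
Seepage velocity v = q / n_e = 0.06007 / 0.18 = 0.3337 m/day.
Travel time t = L / v = 2780 / 0.3337 = 8330 days = 22.81 years.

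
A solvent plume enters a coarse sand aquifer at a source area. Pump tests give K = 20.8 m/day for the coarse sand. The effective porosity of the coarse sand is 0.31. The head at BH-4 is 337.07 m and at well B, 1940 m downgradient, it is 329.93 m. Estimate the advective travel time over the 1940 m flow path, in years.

Hydraulic gradient i = (337.07 − 329.93) / 1940 = 7.14 / 1940 = 0.003680.
Darcy flux q = K · i = 20.80 × 0.003680 = 0.07655 m/day.
Seepage velocity v = q / n_e = 0.07655 / 0.31 = 0.2469 m/day.
Travel time t = L / v = 1940 / 0.2469 = 7856 days = 21.51 years.

21.5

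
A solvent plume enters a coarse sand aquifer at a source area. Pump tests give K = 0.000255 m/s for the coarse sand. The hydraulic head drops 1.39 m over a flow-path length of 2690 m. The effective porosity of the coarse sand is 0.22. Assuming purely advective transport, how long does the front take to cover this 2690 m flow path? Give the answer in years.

142

Convert K: 0.000255 m/s × 86400 = 22.03 m/day.
Hydraulic gradient i = Δh / L = 1.39 / 2690 = 0.0005167.
Darcy flux q = K · i = 22.03 × 0.0005167 = 0.01138 m/day.
Seepage velocity v = q / n_e = 0.01138 / 0.22 = 0.05175 m/day.
Travel time t = L / v = 2690 / 0.05175 = 51983 days = 142.3 years.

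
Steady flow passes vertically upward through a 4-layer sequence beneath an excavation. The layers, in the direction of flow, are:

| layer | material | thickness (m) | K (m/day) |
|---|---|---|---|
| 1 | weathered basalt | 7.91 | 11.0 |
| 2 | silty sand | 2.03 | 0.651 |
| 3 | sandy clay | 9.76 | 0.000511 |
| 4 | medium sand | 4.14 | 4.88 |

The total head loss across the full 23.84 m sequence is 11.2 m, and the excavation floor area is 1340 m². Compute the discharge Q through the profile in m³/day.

0.786

Flow is perpendicular to layering, so the layers act in series and the equivalent K is the thickness-weighted harmonic mean.
Total thickness L = 7.91 + 2.03 + 9.76 + 4.14 = 23.84 m.
Σ(b_i/K_i) = 7.91/11.0 + 2.03/0.651 + 9.76/0.000511 + 4.14/4.88 = 19104 d.
K_eq = L / Σ(b_i/K_i) = 23.84 / 19104 = 0.001248 m/day.
Q = K_eq · A · (Δh/L) = 0.001248 × 1340 × (11.2/23.84) = 0.7856 m³/day.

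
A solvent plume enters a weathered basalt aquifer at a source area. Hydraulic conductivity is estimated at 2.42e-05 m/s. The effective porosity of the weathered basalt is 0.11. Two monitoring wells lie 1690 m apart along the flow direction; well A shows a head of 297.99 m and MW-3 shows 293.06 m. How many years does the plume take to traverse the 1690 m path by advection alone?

83.4

Convert K: 2.42e-05 m/s × 86400 = 2.091 m/day.
Hydraulic gradient i = (297.99 − 293.06) / 1690 = 4.93 / 1690 = 0.002917.
Darcy flux q = K · i = 2.091 × 0.002917 = 0.006099 m/day.
Seepage velocity v = q / n_e = 0.006099 / 0.11 = 0.05545 m/day.
Travel time t = L / v = 1690 / 0.05545 = 30478 days = 83.44 years.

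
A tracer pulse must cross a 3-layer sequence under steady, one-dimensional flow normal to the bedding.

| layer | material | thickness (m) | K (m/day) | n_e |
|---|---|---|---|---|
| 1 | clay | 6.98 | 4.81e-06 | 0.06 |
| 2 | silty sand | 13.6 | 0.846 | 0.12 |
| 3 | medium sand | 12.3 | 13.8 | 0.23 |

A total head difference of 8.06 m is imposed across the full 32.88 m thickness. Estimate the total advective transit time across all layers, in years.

With flow normal to the layers, continuity requires the same specific discharge q through every layer.
Σ(b_i/K_i) = 6.98/4.81e-06 + 13.6/0.846 + 12.3/13.8 = 1.451e+06 d.
q = Δh / Σ(b_i/K_i) = 8.06 / 1.451e+06 = 5.554e-06 m/day.
In each layer the seepage velocity is v_i = q/n_i, so the layer transit time is t_i = b_i·n_i / q:
  layer 1 (clay): t_1 = 6.98 × 0.06 / 5.554e-06 = 75403 d
  layer 2 (silty sand): t_2 = 13.6 × 0.12 / 5.554e-06 = 2.938e+05 d
  layer 3 (medium sand): t_3 = 12.3 × 0.23 / 5.554e-06 = 5.093e+05 d
Total t = Σ t_i = 8.786e+05 days = 2405 years.

2410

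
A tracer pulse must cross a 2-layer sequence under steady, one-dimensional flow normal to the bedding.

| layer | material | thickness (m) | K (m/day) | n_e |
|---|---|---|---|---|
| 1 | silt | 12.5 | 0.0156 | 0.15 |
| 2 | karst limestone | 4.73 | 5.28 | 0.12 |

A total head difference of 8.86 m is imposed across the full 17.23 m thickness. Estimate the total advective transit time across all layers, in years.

0.605

With flow normal to the layers, continuity requires the same specific discharge q through every layer.
Σ(b_i/K_i) = 12.5/0.0156 + 4.73/5.28 = 802.2 d.
q = Δh / Σ(b_i/K_i) = 8.86 / 802.2 = 0.01104 m/day.
In each layer the seepage velocity is v_i = q/n_i, so the layer transit time is t_i = b_i·n_i / q:
  layer 1 (silt): t_1 = 12.5 × 0.15 / 0.01104 = 169.8 d
  layer 2 (karst limestone): t_2 = 4.73 × 0.12 / 0.01104 = 51.39 d
Total t = Σ t_i = 221.2 days = 0.6055 years.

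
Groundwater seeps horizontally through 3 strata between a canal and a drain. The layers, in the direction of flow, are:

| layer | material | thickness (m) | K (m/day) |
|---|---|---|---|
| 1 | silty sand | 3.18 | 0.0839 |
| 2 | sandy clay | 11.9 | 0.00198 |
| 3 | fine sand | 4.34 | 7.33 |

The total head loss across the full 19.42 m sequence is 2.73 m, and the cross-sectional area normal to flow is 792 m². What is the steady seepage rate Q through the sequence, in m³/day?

0.357

Flow is perpendicular to layering, so the layers act in series and the equivalent K is the thickness-weighted harmonic mean.
Total thickness L = 3.18 + 11.9 + 4.34 = 19.42 m.
Σ(b_i/K_i) = 3.18/0.0839 + 11.9/0.00198 + 4.34/7.33 = 6049 d.
K_eq = L / Σ(b_i/K_i) = 19.42 / 6049 = 0.003211 m/day.
Q = K_eq · A · (Δh/L) = 0.003211 × 792 × (2.73/19.42) = 0.3575 m³/day.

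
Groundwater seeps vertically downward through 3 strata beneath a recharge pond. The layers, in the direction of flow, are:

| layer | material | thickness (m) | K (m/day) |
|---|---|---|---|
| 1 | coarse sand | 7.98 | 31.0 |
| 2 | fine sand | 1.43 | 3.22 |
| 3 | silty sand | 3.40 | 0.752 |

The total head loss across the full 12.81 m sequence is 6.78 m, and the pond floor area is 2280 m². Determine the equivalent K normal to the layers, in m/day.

Flow is perpendicular to layering, so the layers act in series and the equivalent K is the thickness-weighted harmonic mean.
Total thickness L = 7.98 + 1.43 + 3.40 = 12.81 m.
Σ(b_i/K_i) = 7.98/31.0 + 1.43/3.22 + 3.40/0.752 = 5.223 d.
K_eq = L / Σ(b_i/K_i) = 12.81 / 5.223 = 2.453 m/day.

2.45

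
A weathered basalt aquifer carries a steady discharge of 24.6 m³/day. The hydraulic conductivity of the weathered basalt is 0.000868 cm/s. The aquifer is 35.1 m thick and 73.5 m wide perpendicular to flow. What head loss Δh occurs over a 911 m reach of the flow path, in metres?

Convert K: 0.000868 cm/s × 864 = 0.7500 m/day.
Cross-sectional area A = 73.5 × 35.1 = 2580 m².
From Q = K·A·i, i = Q / (K·A) = 24.6 / (0.7500 × 2580) = 0.01271.
Head loss Δh = i · L = 0.01271 × 911 = 11.58 m.

11.6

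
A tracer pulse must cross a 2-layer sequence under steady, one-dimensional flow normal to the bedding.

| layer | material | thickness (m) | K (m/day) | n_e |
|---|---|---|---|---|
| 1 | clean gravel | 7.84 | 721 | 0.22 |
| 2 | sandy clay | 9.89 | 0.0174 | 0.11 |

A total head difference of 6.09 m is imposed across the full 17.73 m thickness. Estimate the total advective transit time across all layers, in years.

With flow normal to the layers, continuity requires the same specific discharge q through every layer.
Σ(b_i/K_i) = 7.84/721 + 9.89/0.0174 = 568.4 d.
q = Δh / Σ(b_i/K_i) = 6.09 / 568.4 = 0.01071 m/day.
In each layer the seepage velocity is v_i = q/n_i, so the layer transit time is t_i = b_i·n_i / q:
  layer 1 (clean gravel): t_1 = 7.84 × 0.22 / 0.01071 = 161.0 d
  layer 2 (sandy clay): t_2 = 9.89 × 0.11 / 0.01071 = 101.5 d
Total t = Σ t_i = 262.5 days = 0.7187 years.

0.719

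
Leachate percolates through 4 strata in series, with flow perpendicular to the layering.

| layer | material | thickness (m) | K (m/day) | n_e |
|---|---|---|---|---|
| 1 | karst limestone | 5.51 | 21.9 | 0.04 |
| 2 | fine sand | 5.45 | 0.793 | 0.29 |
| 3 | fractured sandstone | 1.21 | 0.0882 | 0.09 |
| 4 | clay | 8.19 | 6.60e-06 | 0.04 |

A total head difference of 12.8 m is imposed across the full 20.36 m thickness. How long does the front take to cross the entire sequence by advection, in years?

594

With flow normal to the layers, continuity requires the same specific discharge q through every layer.
Σ(b_i/K_i) = 5.51/21.9 + 5.45/0.793 + 1.21/0.0882 + 8.19/6.60e-06 = 1.241e+06 d.
q = Δh / Σ(b_i/K_i) = 12.8 / 1.241e+06 = 1.031e-05 m/day.
In each layer the seepage velocity is v_i = q/n_i, so the layer transit time is t_i = b_i·n_i / q:
  layer 1 (karst limestone): t_1 = 5.51 × 0.04 / 1.031e-05 = 21367 d
  layer 2 (fine sand): t_2 = 5.45 × 0.29 / 1.031e-05 = 1.532e+05 d
  layer 3 (fractured sandstone): t_3 = 1.21 × 0.09 / 1.031e-05 = 10558 d
  layer 4 (clay): t_4 = 8.19 × 0.04 / 1.031e-05 = 31760 d
Total t = Σ t_i = 2.169e+05 days = 593.9 years.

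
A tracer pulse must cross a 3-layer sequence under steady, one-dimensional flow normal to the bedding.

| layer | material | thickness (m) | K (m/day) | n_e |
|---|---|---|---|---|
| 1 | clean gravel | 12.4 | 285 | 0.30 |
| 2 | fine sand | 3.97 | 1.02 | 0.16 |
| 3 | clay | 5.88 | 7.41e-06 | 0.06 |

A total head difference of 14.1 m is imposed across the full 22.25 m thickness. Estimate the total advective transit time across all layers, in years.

With flow normal to the layers, continuity requires the same specific discharge q through every layer.
Σ(b_i/K_i) = 12.4/285 + 3.97/1.02 + 5.88/7.41e-06 = 7.935e+05 d.
q = Δh / Σ(b_i/K_i) = 14.1 / 7.935e+05 = 1.777e-05 m/day.
In each layer the seepage velocity is v_i = q/n_i, so the layer transit time is t_i = b_i·n_i / q:
  layer 1 (clean gravel): t_1 = 12.4 × 0.30 / 1.777e-05 = 2.094e+05 d
  layer 2 (fine sand): t_2 = 3.97 × 0.16 / 1.777e-05 = 35748 d
  layer 3 (clay): t_3 = 5.88 × 0.06 / 1.777e-05 = 19855 d
Total t = Σ t_i = 2.650e+05 days = 725.4 years.

725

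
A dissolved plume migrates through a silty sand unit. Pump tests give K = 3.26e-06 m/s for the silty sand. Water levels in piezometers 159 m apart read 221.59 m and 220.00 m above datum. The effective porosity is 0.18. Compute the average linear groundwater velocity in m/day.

0.0156

Convert K: 3.26e-06 m/s × 86400 = 0.2817 m/day.
Hydraulic gradient i = (221.59 − 220.00) / 159 = 1.59 / 159 = 0.01000.
Darcy flux q = K · i = 0.2817 × 0.01000 = 0.002817 m/day.
Seepage velocity v = q / n_e = 0.002817 / 0.18 = 0.01565 m/day.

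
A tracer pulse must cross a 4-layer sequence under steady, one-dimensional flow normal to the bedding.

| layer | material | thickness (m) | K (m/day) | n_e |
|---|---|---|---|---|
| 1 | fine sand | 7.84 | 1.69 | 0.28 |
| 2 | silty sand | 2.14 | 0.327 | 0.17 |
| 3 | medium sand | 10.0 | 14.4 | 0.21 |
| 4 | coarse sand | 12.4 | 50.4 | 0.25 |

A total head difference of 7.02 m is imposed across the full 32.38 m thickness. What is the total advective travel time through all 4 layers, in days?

With flow normal to the layers, continuity requires the same specific discharge q through every layer.
Σ(b_i/K_i) = 7.84/1.69 + 2.14/0.327 + 10.0/14.4 + 12.4/50.4 = 12.12 d.
q = Δh / Σ(b_i/K_i) = 7.02 / 12.12 = 0.5790 m/day.
In each layer the seepage velocity is v_i = q/n_i, so the layer transit time is t_i = b_i·n_i / q:
  layer 1 (fine sand): t_1 = 7.84 × 0.28 / 0.5790 = 3.791 d
  layer 2 (silty sand): t_2 = 2.14 × 0.17 / 0.5790 = 0.6283 d
  layer 3 (medium sand): t_3 = 10.0 × 0.21 / 0.5790 = 3.627 d
  layer 4 (coarse sand): t_4 = 12.4 × 0.25 / 0.5790 = 5.354 d
Total t = Σ t_i = 13.40 days.

13.4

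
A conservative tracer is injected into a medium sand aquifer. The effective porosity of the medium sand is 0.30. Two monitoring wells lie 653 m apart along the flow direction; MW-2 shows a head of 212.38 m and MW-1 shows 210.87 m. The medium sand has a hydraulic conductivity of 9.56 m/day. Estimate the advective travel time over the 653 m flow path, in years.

24.3

Hydraulic gradient i = (212.38 − 210.87) / 653 = 1.51 / 653 = 0.002312.
Darcy flux q = K · i = 9.560 × 0.002312 = 0.02211 m/day.
Seepage velocity v = q / n_e = 0.02211 / 0.30 = 0.07369 m/day.
Travel time t = L / v = 653 / 0.07369 = 8862 days = 24.26 years.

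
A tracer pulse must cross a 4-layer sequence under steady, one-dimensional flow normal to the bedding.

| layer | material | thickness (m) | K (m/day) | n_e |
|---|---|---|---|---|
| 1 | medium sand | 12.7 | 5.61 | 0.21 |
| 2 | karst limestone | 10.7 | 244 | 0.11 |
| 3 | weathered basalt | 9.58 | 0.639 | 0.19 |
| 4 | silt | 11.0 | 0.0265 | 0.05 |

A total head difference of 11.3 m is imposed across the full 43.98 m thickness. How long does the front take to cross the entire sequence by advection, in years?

With flow normal to the layers, continuity requires the same specific discharge q through every layer.
Σ(b_i/K_i) = 12.7/5.61 + 10.7/244 + 9.58/0.639 + 11.0/0.0265 = 432.4 d.
q = Δh / Σ(b_i/K_i) = 11.3 / 432.4 = 0.02613 m/day.
In each layer the seepage velocity is v_i = q/n_i, so the layer transit time is t_i = b_i·n_i / q:
  layer 1 (medium sand): t_1 = 12.7 × 0.21 / 0.02613 = 102.1 d
  layer 2 (karst limestone): t_2 = 10.7 × 0.11 / 0.02613 = 45.04 d
  layer 3 (weathered basalt): t_3 = 9.58 × 0.19 / 0.02613 = 69.65 d
  layer 4 (silt): t_4 = 11.0 × 0.05 / 0.02613 = 21.05 d
Total t = Σ t_i = 237.8 days = 0.6510 years.

0.651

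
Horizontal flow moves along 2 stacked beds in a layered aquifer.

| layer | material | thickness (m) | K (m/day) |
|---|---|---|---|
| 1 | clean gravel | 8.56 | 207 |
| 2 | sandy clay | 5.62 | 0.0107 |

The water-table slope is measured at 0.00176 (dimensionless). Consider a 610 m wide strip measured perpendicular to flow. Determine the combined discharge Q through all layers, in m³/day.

Flow is parallel to layering, so each bed carries its own Darcy discharge and the transmissivities add.
Σ(K_i·b_i) = 207×8.56 + 0.0107×5.62 = 1772 m²/day.
Hydraulic gradient i = 0.00176.
Q = Σ(K_i·b_i) · W · i = 1772 × 610 × 0.001760 = 1902 m³/day.

1900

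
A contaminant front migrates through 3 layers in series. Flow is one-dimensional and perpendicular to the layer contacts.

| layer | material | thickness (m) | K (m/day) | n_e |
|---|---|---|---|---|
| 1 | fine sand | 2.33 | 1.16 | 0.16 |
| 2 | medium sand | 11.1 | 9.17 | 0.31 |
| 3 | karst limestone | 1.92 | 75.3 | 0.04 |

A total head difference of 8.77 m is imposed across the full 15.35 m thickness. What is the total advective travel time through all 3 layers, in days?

With flow normal to the layers, continuity requires the same specific discharge q through every layer.
Σ(b_i/K_i) = 2.33/1.16 + 11.1/9.17 + 1.92/75.3 = 3.245 d.
q = Δh / Σ(b_i/K_i) = 8.77 / 3.245 = 2.703 m/day.
In each layer the seepage velocity is v_i = q/n_i, so the layer transit time is t_i = b_i·n_i / q:
  layer 1 (fine sand): t_1 = 2.33 × 0.16 / 2.703 = 0.1379 d
  layer 2 (medium sand): t_2 = 11.1 × 0.31 / 2.703 = 1.273 d
  layer 3 (karst limestone): t_3 = 1.92 × 0.04 / 2.703 = 0.02841 d
Total t = Σ t_i = 1.439 days.

1.44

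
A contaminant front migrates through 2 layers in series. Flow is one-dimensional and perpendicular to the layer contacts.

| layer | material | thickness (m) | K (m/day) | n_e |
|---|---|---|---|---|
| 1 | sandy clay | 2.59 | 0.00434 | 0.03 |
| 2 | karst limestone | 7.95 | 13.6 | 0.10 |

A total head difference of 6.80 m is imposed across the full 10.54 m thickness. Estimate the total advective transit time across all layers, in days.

76.7

With flow normal to the layers, continuity requires the same specific discharge q through every layer.
Σ(b_i/K_i) = 2.59/0.00434 + 7.95/13.6 = 597.4 d.
q = Δh / Σ(b_i/K_i) = 6.80 / 597.4 = 0.01138 m/day.
In each layer the seepage velocity is v_i = q/n_i, so the layer transit time is t_i = b_i·n_i / q:
  layer 1 (sandy clay): t_1 = 2.59 × 0.03 / 0.01138 = 6.826 d
  layer 2 (karst limestone): t_2 = 7.95 × 0.10 / 0.01138 = 69.84 d
Total t = Σ t_i = 76.66 days.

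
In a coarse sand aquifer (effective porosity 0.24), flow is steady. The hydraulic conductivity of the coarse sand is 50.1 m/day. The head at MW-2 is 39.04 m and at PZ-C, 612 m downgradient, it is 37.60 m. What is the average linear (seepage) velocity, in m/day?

0.491

Hydraulic gradient i = (39.04 − 37.60) / 612 = 1.44 / 612 = 0.002353.
Darcy flux q = K · i = 50.10 × 0.002353 = 0.1179 m/day.
Seepage velocity v = q / n_e = 0.1179 / 0.24 = 0.4912 m/day.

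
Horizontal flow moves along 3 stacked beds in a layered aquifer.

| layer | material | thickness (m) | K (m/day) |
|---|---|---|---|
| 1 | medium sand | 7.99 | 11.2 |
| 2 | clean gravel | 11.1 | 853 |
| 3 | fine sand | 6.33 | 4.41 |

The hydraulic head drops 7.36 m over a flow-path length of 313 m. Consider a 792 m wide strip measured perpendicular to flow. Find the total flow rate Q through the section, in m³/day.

179000

Flow is parallel to layering, so each bed carries its own Darcy discharge and the transmissivities add.
Σ(K_i·b_i) = 11.2×7.99 + 853×11.1 + 4.41×6.33 = 9586 m²/day.
Hydraulic gradient i = Δh / L = 7.36 / 313 = 0.02351.
Q = Σ(K_i·b_i) · W · i = 9586 × 792 × 0.02351 = 1.785e+05 m³/day.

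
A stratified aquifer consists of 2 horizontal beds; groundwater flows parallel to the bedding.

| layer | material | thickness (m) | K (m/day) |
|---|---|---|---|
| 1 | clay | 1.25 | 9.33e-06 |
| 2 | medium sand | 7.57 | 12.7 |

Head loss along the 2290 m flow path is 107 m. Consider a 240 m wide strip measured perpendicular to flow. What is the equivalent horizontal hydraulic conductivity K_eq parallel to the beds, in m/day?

Flow is parallel to layering, so each bed carries its own Darcy discharge and the transmissivities add.
Σ(K_i·b_i) = 9.33e-06×1.25 + 12.7×7.57 = 96.14 m²/day.
Total thickness b = 8.820 m, so K_eq = Σ(K_i·b_i)/b = 10.90 m/day.

10.9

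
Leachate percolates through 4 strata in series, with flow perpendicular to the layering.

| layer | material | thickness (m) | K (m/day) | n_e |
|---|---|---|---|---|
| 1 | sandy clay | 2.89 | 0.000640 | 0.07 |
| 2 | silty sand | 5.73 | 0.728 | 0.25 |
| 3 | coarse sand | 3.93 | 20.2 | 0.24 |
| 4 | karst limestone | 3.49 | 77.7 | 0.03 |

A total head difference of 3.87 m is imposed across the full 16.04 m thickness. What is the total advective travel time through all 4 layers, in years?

With flow normal to the layers, continuity requires the same specific discharge q through every layer.
Σ(b_i/K_i) = 2.89/0.000640 + 5.73/0.728 + 3.93/20.2 + 3.49/77.7 = 4524 d.
q = Δh / Σ(b_i/K_i) = 3.87 / 4524 = 0.0008555 m/day.
In each layer the seepage velocity is v_i = q/n_i, so the layer transit time is t_i = b_i·n_i / q:
  layer 1 (sandy clay): t_1 = 2.89 × 0.07 / 0.0008555 = 236.5 d
  layer 2 (silty sand): t_2 = 5.73 × 0.25 / 0.0008555 = 1674 d
  layer 3 (coarse sand): t_3 = 3.93 × 0.24 / 0.0008555 = 1103 d
  layer 4 (karst limestone): t_4 = 3.49 × 0.03 / 0.0008555 = 122.4 d
Total t = Σ t_i = 3136 days = 8.586 years.

8.59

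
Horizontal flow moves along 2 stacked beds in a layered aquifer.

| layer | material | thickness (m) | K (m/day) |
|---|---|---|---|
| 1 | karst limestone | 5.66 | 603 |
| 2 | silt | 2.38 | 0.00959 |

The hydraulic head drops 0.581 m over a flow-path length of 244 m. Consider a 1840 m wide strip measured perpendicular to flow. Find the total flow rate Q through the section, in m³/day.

15000

Flow is parallel to layering, so each bed carries its own Darcy discharge and the transmissivities add.
Σ(K_i·b_i) = 603×5.66 + 0.00959×2.38 = 3413 m²/day.
Hydraulic gradient i = Δh / L = 0.581 / 244 = 0.002381.
Q = Σ(K_i·b_i) · W · i = 3413 × 1840 × 0.002381 = 14953 m³/day.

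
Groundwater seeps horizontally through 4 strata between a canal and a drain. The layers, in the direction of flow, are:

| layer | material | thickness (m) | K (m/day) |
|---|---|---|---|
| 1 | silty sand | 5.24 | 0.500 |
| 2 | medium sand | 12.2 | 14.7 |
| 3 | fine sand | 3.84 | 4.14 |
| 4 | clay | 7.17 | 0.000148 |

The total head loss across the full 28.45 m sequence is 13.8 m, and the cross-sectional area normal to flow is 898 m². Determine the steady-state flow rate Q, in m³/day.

0.256

Flow is perpendicular to layering, so the layers act in series and the equivalent K is the thickness-weighted harmonic mean.
Total thickness L = 5.24 + 12.2 + 3.84 + 7.17 = 28.45 m.
Σ(b_i/K_i) = 5.24/0.500 + 12.2/14.7 + 3.84/4.14 + 7.17/0.000148 = 48458 d.
K_eq = L / Σ(b_i/K_i) = 28.45 / 48458 = 0.0005871 m/day.
Q = K_eq · A · (Δh/L) = 0.0005871 × 898 × (13.8/28.45) = 0.2557 m³/day.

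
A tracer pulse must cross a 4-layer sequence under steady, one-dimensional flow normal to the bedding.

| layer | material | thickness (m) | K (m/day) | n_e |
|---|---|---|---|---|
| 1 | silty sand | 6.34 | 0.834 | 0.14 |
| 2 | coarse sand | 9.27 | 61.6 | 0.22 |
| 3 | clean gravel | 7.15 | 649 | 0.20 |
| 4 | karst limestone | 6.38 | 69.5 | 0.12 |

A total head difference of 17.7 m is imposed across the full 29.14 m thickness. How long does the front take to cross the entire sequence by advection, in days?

With flow normal to the layers, continuity requires the same specific discharge q through every layer.
Σ(b_i/K_i) = 6.34/0.834 + 9.27/61.6 + 7.15/649 + 6.38/69.5 = 7.855 d.
q = Δh / Σ(b_i/K_i) = 17.7 / 7.855 = 2.253 m/day.
In each layer the seepage velocity is v_i = q/n_i, so the layer transit time is t_i = b_i·n_i / q:
  layer 1 (silty sand): t_1 = 6.34 × 0.14 / 2.253 = 0.3939 d
  layer 2 (coarse sand): t_2 = 9.27 × 0.22 / 2.253 = 0.9051 d
  layer 3 (clean gravel): t_3 = 7.15 × 0.20 / 2.253 = 0.6346 d
  layer 4 (karst limestone): t_4 = 6.38 × 0.12 / 2.253 = 0.3398 d
Total t = Σ t_i = 2.273 days.

2.27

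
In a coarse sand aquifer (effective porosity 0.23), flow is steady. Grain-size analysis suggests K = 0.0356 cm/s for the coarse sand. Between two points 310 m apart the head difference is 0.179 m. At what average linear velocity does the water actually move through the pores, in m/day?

0.0772

Convert K: 0.0356 cm/s × 864 = 30.76 m/day.
Hydraulic gradient i = Δh / L = 0.179 / 310 = 0.0005774.
Darcy flux q = K · i = 30.76 × 0.0005774 = 0.01776 m/day.
Seepage velocity v = q / n_e = 0.01776 / 0.23 = 0.07722 m/day.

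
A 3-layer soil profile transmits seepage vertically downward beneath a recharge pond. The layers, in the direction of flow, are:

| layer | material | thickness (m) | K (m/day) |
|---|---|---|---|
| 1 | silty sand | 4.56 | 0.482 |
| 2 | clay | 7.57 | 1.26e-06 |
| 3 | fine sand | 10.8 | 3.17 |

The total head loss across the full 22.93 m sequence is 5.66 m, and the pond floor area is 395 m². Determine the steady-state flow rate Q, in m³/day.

0.000372

Flow is perpendicular to layering, so the layers act in series and the equivalent K is the thickness-weighted harmonic mean.
Total thickness L = 4.56 + 7.57 + 10.8 = 22.93 m.
Σ(b_i/K_i) = 4.56/0.482 + 7.57/1.26e-06 + 10.8/3.17 = 6.008e+06 d.
K_eq = L / Σ(b_i/K_i) = 22.93 / 6.008e+06 = 3.817e-06 m/day.
Q = K_eq · A · (Δh/L) = 3.817e-06 × 395 × (5.66/22.93) = 0.0003721 m³/day.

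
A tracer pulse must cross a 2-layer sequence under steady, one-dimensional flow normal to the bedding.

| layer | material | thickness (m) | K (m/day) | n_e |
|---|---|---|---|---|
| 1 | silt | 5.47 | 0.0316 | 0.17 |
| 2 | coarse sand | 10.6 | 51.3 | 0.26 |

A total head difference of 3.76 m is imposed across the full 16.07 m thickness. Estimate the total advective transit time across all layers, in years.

With flow normal to the layers, continuity requires the same specific discharge q through every layer.
Σ(b_i/K_i) = 5.47/0.0316 + 10.6/51.3 = 173.3 d.
q = Δh / Σ(b_i/K_i) = 3.76 / 173.3 = 0.02170 m/day.
In each layer the seepage velocity is v_i = q/n_i, so the layer transit time is t_i = b_i·n_i / q:
  layer 1 (silt): t_1 = 5.47 × 0.17 / 0.02170 = 42.86 d
  layer 2 (coarse sand): t_2 = 10.6 × 0.26 / 0.02170 = 127.0 d
Total t = Σ t_i = 169.9 days = 0.4651 years.

0.465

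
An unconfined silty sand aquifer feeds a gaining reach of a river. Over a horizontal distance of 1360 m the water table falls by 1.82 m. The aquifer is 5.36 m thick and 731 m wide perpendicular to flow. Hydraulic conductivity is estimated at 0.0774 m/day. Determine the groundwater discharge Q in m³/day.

0.406

Cross-sectional area A = 731 × 5.36 = 3918 m².
Hydraulic gradient i = Δh / L = 1.82 / 1360 = 0.001338.
Darcy's law: Q = K · A · i = 0.07740 × 3918 × 0.001338 = 0.4058 m³/day.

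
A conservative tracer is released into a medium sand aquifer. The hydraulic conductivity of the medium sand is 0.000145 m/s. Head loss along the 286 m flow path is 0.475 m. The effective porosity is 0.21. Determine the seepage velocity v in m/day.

0.0991

Convert K: 0.000145 m/s × 86400 = 12.53 m/day.
Hydraulic gradient i = Δh / L = 0.475 / 286 = 0.001661.
Darcy flux q = K · i = 12.53 × 0.001661 = 0.02081 m/day.
Seepage velocity v = q / n_e = 0.02081 / 0.21 = 0.09908 m/day.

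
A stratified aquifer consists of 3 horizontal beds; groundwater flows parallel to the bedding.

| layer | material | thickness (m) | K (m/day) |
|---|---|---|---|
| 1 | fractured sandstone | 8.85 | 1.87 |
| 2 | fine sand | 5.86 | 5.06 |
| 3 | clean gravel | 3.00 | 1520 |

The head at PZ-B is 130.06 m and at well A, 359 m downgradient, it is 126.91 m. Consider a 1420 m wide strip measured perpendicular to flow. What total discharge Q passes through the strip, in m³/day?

Flow is parallel to layering, so each bed carries its own Darcy discharge and the transmissivities add.
Σ(K_i·b_i) = 1.87×8.85 + 5.06×5.86 + 1520×3.00 = 4606 m²/day.
Hydraulic gradient i = (130.06 − 126.91) / 359 = 3.15 / 359 = 0.008774.
Q = Σ(K_i·b_i) · W · i = 4606 × 1420 × 0.008774 = 57391 m³/day.

57400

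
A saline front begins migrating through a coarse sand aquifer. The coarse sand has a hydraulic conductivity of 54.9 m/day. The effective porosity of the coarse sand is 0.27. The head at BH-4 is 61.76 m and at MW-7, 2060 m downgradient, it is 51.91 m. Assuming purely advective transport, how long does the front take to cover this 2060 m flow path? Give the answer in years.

Hydraulic gradient i = (61.76 − 51.91) / 2060 = 9.85 / 2060 = 0.004782.
Darcy flux q = K · i = 54.90 × 0.004782 = 0.2625 m/day.
Seepage velocity v = q / n_e = 0.2625 / 0.27 = 0.9722 m/day.
Travel time t = L / v = 2060 / 0.9722 = 2119 days = 5.801 years.

5.80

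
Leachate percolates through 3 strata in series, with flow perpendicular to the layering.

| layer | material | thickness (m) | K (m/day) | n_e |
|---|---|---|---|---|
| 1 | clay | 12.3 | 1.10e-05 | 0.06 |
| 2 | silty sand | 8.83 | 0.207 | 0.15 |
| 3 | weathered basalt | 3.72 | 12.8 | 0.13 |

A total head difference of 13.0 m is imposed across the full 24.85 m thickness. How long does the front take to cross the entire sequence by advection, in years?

With flow normal to the layers, continuity requires the same specific discharge q through every layer.
Σ(b_i/K_i) = 12.3/1.10e-05 + 8.83/0.207 + 3.72/12.8 = 1.118e+06 d.
q = Δh / Σ(b_i/K_i) = 13.0 / 1.118e+06 = 1.163e-05 m/day.
In each layer the seepage velocity is v_i = q/n_i, so the layer transit time is t_i = b_i·n_i / q:
  layer 1 (clay): t_1 = 12.3 × 0.06 / 1.163e-05 = 63481 d
  layer 2 (silty sand): t_2 = 8.83 × 0.15 / 1.163e-05 = 1.139e+05 d
  layer 3 (weathered basalt): t_3 = 3.72 × 0.13 / 1.163e-05 = 41598 d
Total t = Σ t_i = 2.190e+05 days = 599.6 years.

600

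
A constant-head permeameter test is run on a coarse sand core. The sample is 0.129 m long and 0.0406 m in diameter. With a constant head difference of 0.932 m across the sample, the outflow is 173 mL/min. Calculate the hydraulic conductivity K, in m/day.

26.6

Cross-sectional area A = π·(d/2)² = π × (0.0406/2)² = 0.001295 m².
Convert discharge: 173 mL/min = 2.883e-06 m³/s.
Darcy's law rearranged: K = Q·L / (A·Δh) = 2.883e-06 × 0.129 / (0.001295 × 0.932) = 0.0003083 m/s = 26.63 m/day.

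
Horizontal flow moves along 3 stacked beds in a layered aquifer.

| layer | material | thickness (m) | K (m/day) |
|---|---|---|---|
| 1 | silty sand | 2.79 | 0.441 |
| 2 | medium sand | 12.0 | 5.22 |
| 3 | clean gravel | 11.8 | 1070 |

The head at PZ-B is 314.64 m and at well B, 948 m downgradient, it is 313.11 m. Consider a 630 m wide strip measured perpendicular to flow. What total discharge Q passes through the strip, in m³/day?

12900

Flow is parallel to layering, so each bed carries its own Darcy discharge and the transmissivities add.
Σ(K_i·b_i) = 0.441×2.79 + 5.22×12.0 + 1070×11.8 = 12690 m²/day.
Hydraulic gradient i = (314.64 − 313.11) / 948 = 1.53 / 948 = 0.001614.
Q = Σ(K_i·b_i) · W · i = 12690 × 630 × 0.001614 = 12903 m³/day.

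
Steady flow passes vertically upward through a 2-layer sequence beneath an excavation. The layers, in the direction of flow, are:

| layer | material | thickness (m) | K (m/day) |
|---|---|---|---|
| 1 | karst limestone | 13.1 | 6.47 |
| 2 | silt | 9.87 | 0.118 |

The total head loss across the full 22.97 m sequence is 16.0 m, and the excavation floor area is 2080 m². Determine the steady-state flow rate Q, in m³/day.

388

Flow is perpendicular to layering, so the layers act in series and the equivalent K is the thickness-weighted harmonic mean.
Total thickness L = 13.1 + 9.87 = 22.97 m.
Σ(b_i/K_i) = 13.1/6.47 + 9.87/0.118 = 85.67 d.
K_eq = L / Σ(b_i/K_i) = 22.97 / 85.67 = 0.2681 m/day.
Q = K_eq · A · (Δh/L) = 0.2681 × 2080 × (16.0/22.97) = 388.5 m³/day.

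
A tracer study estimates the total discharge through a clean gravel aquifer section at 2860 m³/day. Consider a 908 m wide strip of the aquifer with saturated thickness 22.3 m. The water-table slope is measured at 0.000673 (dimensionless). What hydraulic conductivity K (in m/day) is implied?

Cross-sectional area A = 908 × 22.3 = 20248 m².
Hydraulic gradient i = 0.000673.
From Q = K·A·i, K = Q / (A·i) = 2860 / (20248 × 0.0006730) = 209.9 m/day.

210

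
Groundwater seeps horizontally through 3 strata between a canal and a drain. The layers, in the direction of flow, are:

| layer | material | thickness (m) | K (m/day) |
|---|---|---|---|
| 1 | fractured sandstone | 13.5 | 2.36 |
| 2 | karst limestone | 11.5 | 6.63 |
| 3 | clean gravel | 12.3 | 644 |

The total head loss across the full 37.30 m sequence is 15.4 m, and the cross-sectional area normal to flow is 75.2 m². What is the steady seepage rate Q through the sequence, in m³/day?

Flow is perpendicular to layering, so the layers act in series and the equivalent K is the thickness-weighted harmonic mean.
Total thickness L = 13.5 + 11.5 + 12.3 = 37.30 m.
Σ(b_i/K_i) = 13.5/2.36 + 11.5/6.63 + 12.3/644 = 7.474 d.
K_eq = L / Σ(b_i/K_i) = 37.30 / 7.474 = 4.991 m/day.
Q = K_eq · A · (Δh/L) = 4.991 × 75.2 × (15.4/37.30) = 154.9 m³/day.

155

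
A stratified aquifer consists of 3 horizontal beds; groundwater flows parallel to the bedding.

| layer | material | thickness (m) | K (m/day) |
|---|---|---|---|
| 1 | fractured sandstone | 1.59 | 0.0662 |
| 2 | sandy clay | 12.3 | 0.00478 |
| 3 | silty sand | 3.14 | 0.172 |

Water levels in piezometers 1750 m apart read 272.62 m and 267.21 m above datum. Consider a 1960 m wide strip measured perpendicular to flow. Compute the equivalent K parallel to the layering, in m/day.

0.0413

Flow is parallel to layering, so each bed carries its own Darcy discharge and the transmissivities add.
Σ(K_i·b_i) = 0.0662×1.59 + 0.00478×12.3 + 0.172×3.14 = 0.7041 m²/day.
Total thickness b = 17.03 m, so K_eq = Σ(K_i·b_i)/b = 0.04135 m/day.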